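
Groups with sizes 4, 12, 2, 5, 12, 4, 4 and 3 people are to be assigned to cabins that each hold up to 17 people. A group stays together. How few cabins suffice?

Total = 12 + 12 + 5 + 4 + 4 + 4 + 3 + 2 = 46 people.
Lower bound: ⌈46/17⌉ = 3 cabins.
A packing using 3 cabins:
  cabin 1: 12 + 5 = 17
  cabin 2: 12 + 4 = 16
  cabin 3: 4 + 4 + 3 + 2 = 13
This matches the lower bound, so 3 is optimal.

3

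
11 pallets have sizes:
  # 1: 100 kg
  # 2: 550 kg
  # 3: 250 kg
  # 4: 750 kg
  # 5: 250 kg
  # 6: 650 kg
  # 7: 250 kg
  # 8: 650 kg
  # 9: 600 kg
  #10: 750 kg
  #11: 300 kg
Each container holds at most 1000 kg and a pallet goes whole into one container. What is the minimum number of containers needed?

6

Total = 750 + 750 + 650 + 650 + 600 + 550 + 300 + 250 + 250 + 250 + 100 = 5100 kg.
Lower bound: ⌈5100/1000⌉ = 6 containers.
A packing using 6 containers:
  container 1: 750 + 250 = 1000
  container 2: 750 + 250 = 1000
  container 3: 650 + 300 = 950
  container 4: 650 + 250 + 100 = 1000
  container 5: 600 = 600
  container 6: 550 = 550
This matches the lower bound, so 6 is optimal.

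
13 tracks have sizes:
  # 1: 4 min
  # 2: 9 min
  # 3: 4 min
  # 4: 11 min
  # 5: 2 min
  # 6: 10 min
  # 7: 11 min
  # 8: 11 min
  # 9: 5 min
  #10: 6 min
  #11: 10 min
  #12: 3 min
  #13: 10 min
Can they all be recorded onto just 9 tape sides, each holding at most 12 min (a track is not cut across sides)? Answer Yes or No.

Yes

A valid assignment using 9 tape sides:
  side 1: 11 = 11
  side 2: 11 = 11
  side 3: 11 = 11
  side 4: 10 + 2 = 12
  side 5: 10 = 10
  side 6: 10 = 10
  side 7: 9 + 3 = 12
  side 8: 6 + 5 = 11
  side 9: 4 + 4 = 8
Every load is within 12 min, so 9 tape sides suffice.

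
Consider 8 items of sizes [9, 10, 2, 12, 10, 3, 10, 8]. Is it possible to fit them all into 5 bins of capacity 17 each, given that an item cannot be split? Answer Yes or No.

A valid assignment using 5 bins:
  bin 1: 12 + 3 + 2 = 17
  bin 2: 10 = 10
  bin 3: 10 = 10
  bin 4: 10 = 10
  bin 5: 9 + 8 = 17
Every load is within 17, so 5 bins suffice.

Yes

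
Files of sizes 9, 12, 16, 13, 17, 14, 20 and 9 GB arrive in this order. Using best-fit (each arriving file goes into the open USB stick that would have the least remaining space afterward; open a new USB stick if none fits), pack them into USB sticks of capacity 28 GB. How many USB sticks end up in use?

5

  9 → USB stick 1 (new)  [load 9/28]
  12 → USB stick 1  [load 21/28]
  16 → USB stick 2 (new)  [load 16/28]
  13 → USB stick 3 (new)  [load 13/28]
  17 → USB stick 4 (new)  [load 17/28]
  14 → USB stick 3  [load 27/28]
  20 → USB stick 5 (new)  [load 20/28]
  9 → USB stick 4  [load 26/28]
5 USB sticks opened.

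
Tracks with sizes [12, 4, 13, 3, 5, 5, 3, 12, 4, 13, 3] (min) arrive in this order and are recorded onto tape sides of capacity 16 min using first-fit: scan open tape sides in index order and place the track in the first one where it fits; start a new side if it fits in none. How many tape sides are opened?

  12 → side 1 (new)  [load 12/16]
  4 → side 1  [load 16/16]
  13 → side 2 (new)  [load 13/16]
  3 → side 2  [load 16/16]
  5 → side 3 (new)  [load 5/16]
  5 → side 3  [load 10/16]
  3 → side 3  [load 13/16]
  12 → side 4 (new)  [load 12/16]
  4 → side 4  [load 16/16]
  13 → side 5 (new)  [load 13/16]
  3 → side 3  [load 16/16]
5 tape sides opened.

5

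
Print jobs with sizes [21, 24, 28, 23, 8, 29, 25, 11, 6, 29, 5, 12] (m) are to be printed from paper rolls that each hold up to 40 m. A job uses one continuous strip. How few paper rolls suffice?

Total = 29 + 29 + 28 + 25 + 24 + 23 + 21 + 12 + 11 + 8 + 6 + 5 = 221 m.
Lower bound: ⌈221/40⌉ = 6 paper rolls.
Also, 7 print jobs each exceed 20 m, and no two of those can share a roll, so at least 7 paper rolls are needed.
A packing using 7 paper rolls:
  roll 1: 29 + 11 = 40
  roll 2: 29 + 8 = 37
  roll 3: 28 + 12 = 40
  roll 4: 25 + 6 + 5 = 36
  roll 5: 24 = 24
  roll 6: 23 = 23
  roll 7: 21 = 21
This matches the lower bound, so 7 is optimal.

7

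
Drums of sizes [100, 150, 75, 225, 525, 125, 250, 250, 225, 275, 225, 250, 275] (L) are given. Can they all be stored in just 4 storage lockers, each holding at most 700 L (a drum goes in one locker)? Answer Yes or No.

Total = 2950 L; ⌈2950/700⌉ = 5.
At least 5 storage lockers are required, but only 4 are allowed.

No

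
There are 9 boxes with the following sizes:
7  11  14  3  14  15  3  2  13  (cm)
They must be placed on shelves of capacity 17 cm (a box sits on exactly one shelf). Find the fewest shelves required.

Total = 15 + 14 + 14 + 13 + 11 + 7 + 3 + 3 + 2 = 82 cm.
Lower bound: ⌈82/17⌉ = 5 shelves.
A packing using 6 shelves:
  shelf 1: 15 + 2 = 17
  shelf 2: 14 + 3 = 17
  shelf 3: 14 + 3 = 17
  shelf 4: 13 = 13
  shelf 5: 11 = 11
  shelf 6: 7 = 7
No arrangement into 5 shelves stays within capacity, so 6 is optimal.

6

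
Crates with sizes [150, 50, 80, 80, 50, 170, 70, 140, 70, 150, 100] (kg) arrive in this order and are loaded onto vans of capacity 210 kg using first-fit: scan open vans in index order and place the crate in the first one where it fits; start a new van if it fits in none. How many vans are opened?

  150 → van 1 (new)  [load 150/210]
  50 → van 1  [load 200/210]
  80 → van 2 (new)  [load 80/210]
  80 → van 2  [load 160/210]
  50 → van 2  [load 210/210]
  170 → van 3 (new)  [load 170/210]
  70 → van 4 (new)  [load 70/210]
  140 → van 4  [load 210/210]
  70 → van 5 (new)  [load 70/210]
  150 → van 6 (new)  [load 150/210]
  100 → van 5  [load 170/210]
6 vans opened.

6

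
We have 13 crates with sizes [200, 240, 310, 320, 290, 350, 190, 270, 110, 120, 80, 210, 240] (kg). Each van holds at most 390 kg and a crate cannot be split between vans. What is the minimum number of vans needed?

9

Total = 350 + 320 + 310 + 290 + 270 + 240 + 240 + 210 + 200 + 190 + 120 + 110 + 80 = 2930 kg.
Lower bound: ⌈2930/390⌉ = 8 vans.
Also, 9 crates each exceed 195 kg, and no two of those can share a van, so at least 9 vans are needed.
A packing using 9 vans:
  van 1: 350 = 350
  van 2: 320 = 320
  van 3: 310 + 80 = 390
  van 4: 290 = 290
  van 5: 270 + 120 = 390
  van 6: 240 + 110 = 350
  van 7: 240 = 240
  van 8: 210 = 210
  van 9: 200 + 190 = 390
This matches the lower bound, so 9 is optimal.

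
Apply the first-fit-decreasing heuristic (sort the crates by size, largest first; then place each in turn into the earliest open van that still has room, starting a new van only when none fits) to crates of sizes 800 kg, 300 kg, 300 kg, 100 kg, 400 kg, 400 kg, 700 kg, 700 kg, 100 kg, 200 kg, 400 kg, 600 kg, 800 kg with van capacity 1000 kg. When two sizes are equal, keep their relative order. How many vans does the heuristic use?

Sorted descending: 800, 800, 700, 700, 600, 400, 400, 400, 300, 300, 200, 100, 100.
  800 → van 1 (new)  [load 800/1000]
  800 → van 2 (new)  [load 800/1000]
  700 → van 3 (new)  [load 700/1000]
  700 → van 4 (new)  [load 700/1000]
  600 → van 5 (new)  [load 600/1000]
  400 → van 5  [load 1000/1000]
  400 → van 6 (new)  [load 400/1000]
  400 → van 6  [load 800/1000]
  300 → van 3  [load 1000/1000]
  300 → van 4  [load 1000/1000]
  200 → van 1  [load 1000/1000]
  100 → van 2  [load 900/1000]
  100 → van 2  [load 1000/1000]
6 vans opened.

6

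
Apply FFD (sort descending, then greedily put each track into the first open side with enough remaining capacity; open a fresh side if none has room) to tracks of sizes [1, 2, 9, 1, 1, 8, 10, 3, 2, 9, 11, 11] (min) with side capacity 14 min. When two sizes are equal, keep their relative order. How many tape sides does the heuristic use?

Sorted descending: 11, 11, 10, 9, 9, 8, 3, 2, 2, 1, 1, 1.
  11 → side 1 (new)  [load 11/14]
  11 → side 2 (new)  [load 11/14]
  10 → side 3 (new)  [load 10/14]
  9 → side 4 (new)  [load 9/14]
  9 → side 5 (new)  [load 9/14]
  8 → side 6 (new)  [load 8/14]
  3 → side 1  [load 14/14]
  2 → side 2  [load 13/14]
  2 → side 3  [load 12/14]
  1 → side 2  [load 14/14]
  1 → side 3  [load 13/14]
  1 → side 3  [load 14/14]
6 tape sides opened.

6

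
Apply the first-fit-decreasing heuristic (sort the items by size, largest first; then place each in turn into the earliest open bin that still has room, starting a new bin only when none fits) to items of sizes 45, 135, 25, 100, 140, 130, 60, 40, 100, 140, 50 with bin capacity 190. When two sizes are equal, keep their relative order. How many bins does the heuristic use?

6

Sorted descending: 140, 140, 135, 130, 100, 100, 60, 50, 45, 40, 25.
  140 → bin 1 (new)  [load 140/190]
  140 → bin 2 (new)  [load 140/190]
  135 → bin 3 (new)  [load 135/190]
  130 → bin 4 (new)  [load 130/190]
  100 → bin 5 (new)  [load 100/190]
  100 → bin 6 (new)  [load 100/190]
  60 → bin 4  [load 190/190]
  50 → bin 1  [load 190/190]
  45 → bin 2  [load 185/190]
  40 → bin 3  [load 175/190]
  25 → bin 5  [load 125/190]
6 bins opened.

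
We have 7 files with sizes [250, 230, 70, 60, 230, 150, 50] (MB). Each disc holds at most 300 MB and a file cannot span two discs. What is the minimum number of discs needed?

Total = 250 + 230 + 230 + 150 + 70 + 60 + 50 = 1040 MB.
Lower bound: ⌈1040/300⌉ = 4 discs.
A packing using 4 discs:
  disc 1: 250 + 50 = 300
  disc 2: 230 + 70 = 300
  disc 3: 230 + 60 = 290
  disc 4: 150 = 150
This matches the lower bound, so 4 is optimal.

4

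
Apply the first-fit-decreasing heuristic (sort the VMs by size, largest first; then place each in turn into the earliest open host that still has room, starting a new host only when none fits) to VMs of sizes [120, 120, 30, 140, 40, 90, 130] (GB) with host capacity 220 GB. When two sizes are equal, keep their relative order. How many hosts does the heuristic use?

Sorted descending: 140, 130, 120, 120, 90, 40, 30.
  140 → host 1 (new)  [load 140/220]
  130 → host 2 (new)  [load 130/220]
  120 → host 3 (new)  [load 120/220]
  120 → host 4 (new)  [load 120/220]
  90 → host 2  [load 220/220]
  40 → host 1  [load 180/220]
  30 → host 1  [load 210/220]
4 hosts opened.

4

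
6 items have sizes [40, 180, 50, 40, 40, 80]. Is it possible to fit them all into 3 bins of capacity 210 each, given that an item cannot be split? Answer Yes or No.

Yes

A valid assignment using 3 bins:
  bin 1: 180 = 180
  bin 2: 80 + 50 + 40 + 40 = 210
  bin 3: 40 = 40
Every load is within 210, so 3 bins suffice.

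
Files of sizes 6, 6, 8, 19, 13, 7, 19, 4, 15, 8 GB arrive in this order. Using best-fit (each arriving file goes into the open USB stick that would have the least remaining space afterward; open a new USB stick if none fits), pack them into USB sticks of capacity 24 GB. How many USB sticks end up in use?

  6 → USB stick 1 (new)  [load 6/24]
  6 → USB stick 1  [load 12/24]
  8 → USB stick 1  [load 20/24]
  19 → USB stick 2 (new)  [load 19/24]
  13 → USB stick 3 (new)  [load 13/24]
  7 → USB stick 3  [load 20/24]
  19 → USB stick 4 (new)  [load 19/24]
  4 → USB stick 1  [load 24/24]
  15 → USB stick 5 (new)  [load 15/24]
  8 → USB stick 5  [load 23/24]
5 USB sticks opened.

5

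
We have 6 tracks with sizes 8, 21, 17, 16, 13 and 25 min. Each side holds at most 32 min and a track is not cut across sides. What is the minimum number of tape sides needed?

4

Total = 25 + 21 + 17 + 16 + 13 + 8 = 100 min.
Lower bound: ⌈100/32⌉ = 4 tape sides.
A packing using 4 tape sides:
  side 1: 25 = 25
  side 2: 21 + 8 = 29
  side 3: 17 + 13 = 30
  side 4: 16 = 16
This matches the lower bound, so 4 is optimal.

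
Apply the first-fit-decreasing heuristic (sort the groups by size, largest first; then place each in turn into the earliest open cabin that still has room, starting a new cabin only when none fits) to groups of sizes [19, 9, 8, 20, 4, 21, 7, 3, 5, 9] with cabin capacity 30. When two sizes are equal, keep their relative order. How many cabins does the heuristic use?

Sorted descending: 21, 20, 19, 9, 9, 8, 7, 5, 4, 3.
  21 → cabin 1 (new)  [load 21/30]
  20 → cabin 2 (new)  [load 20/30]
  19 → cabin 3 (new)  [load 19/30]
  9 → cabin 1  [load 30/30]
  9 → cabin 2  [load 29/30]
  8 → cabin 3  [load 27/30]
  7 → cabin 4 (new)  [load 7/30]
  5 → cabin 4  [load 12/30]
  4 → cabin 4  [load 16/30]
  3 → cabin 3  [load 30/30]
4 cabins opened.

4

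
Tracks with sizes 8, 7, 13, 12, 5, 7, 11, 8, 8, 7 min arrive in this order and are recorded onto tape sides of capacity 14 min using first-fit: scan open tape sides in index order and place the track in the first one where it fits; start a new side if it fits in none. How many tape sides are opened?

  8 → side 1 (new)  [load 8/14]
  7 → side 2 (new)  [load 7/14]
  13 → side 3 (new)  [load 13/14]
  12 → side 4 (new)  [load 12/14]
  5 → side 1  [load 13/14]
  7 → side 2  [load 14/14]
  11 → side 5 (new)  [load 11/14]
  8 → side 6 (new)  [load 8/14]
  8 → side 7 (new)  [load 8/14]
  7 → side 8 (new)  [load 7/14]
8 tape sides opened.

8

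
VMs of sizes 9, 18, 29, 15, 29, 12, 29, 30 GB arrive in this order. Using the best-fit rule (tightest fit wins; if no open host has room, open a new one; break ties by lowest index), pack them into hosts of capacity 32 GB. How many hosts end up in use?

  9 → host 1 (new)  [load 9/32]
  18 → host 1  [load 27/32]
  29 → host 2 (new)  [load 29/32]
  15 → host 3 (new)  [load 15/32]
  29 → host 4 (new)  [load 29/32]
  12 → host 3  [load 27/32]
  29 → host 5 (new)  [load 29/32]
  30 → host 6 (new)  [load 30/32]
6 hosts opened.

6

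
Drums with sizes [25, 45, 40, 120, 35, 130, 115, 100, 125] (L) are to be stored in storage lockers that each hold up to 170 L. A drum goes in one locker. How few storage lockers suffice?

Total = 130 + 125 + 120 + 115 + 100 + 45 + 40 + 35 + 25 = 735 L.
Lower bound: ⌈735/170⌉ = 5 storage lockers.
A packing using 5 storage lockers:
  locker 1: 130 + 40 = 170
  locker 2: 125 + 45 = 170
  locker 3: 120 + 35 = 155
  locker 4: 115 + 25 = 140
  locker 5: 100 = 100
This matches the lower bound, so 5 is optimal.

5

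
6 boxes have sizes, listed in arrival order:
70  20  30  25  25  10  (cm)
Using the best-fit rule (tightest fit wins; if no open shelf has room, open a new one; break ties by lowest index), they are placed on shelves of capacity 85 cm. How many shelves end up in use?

3

  70 → shelf 1 (new)  [load 70/85]
  20 → shelf 2 (new)  [load 20/85]
  30 → shelf 2  [load 50/85]
  25 → shelf 2  [load 75/85]
  25 → shelf 3 (new)  [load 25/85]
  10 → shelf 2  [load 85/85]
3 shelves opened.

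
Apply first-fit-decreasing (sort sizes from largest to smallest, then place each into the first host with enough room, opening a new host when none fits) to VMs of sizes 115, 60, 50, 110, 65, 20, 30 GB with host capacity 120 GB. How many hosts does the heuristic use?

Sorted descending: 115, 110, 65, 60, 50, 30, 20.
  115 → host 1 (new)  [load 115/120]
  110 → host 2 (new)  [load 110/120]
  65 → host 3 (new)  [load 65/120]
  60 → host 4 (new)  [load 60/120]
  50 → host 3  [load 115/120]
  30 → host 4  [load 90/120]
  20 → host 4  [load 110/120]
4 hosts opened.

4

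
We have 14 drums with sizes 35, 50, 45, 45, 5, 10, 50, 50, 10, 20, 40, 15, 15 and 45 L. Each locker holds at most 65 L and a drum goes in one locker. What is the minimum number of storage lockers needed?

Total = 50 + 50 + 50 + 45 + 45 + 45 + 40 + 35 + 20 + 15 + 15 + 10 + 10 + 5 = 435 L.
Lower bound: ⌈435/65⌉ = 7 storage lockers.
Also, 8 drums each exceed 65/2 L, and no two of those can share a locker, so at least 8 storage lockers are needed.
A packing using 8 storage lockers:
  locker 1: 50 + 15 = 65
  locker 2: 50 + 15 = 65
  locker 3: 50 + 10 + 5 = 65
  locker 4: 45 + 20 = 65
  locker 5: 45 + 10 = 55
  locker 6: 45 = 45
  locker 7: 40 = 40
  locker 8: 35 = 35
This matches the lower bound, so 8 is optimal.

8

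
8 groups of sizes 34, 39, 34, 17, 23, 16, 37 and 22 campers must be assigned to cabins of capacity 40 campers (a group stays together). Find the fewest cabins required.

Total = 39 + 37 + 34 + 34 + 23 + 22 + 17 + 16 = 222 campers.
Lower bound: ⌈222/40⌉ = 6 cabins.
A packing using 6 cabins:
  cabin 1: 39 = 39
  cabin 2: 37 = 37
  cabin 3: 34 = 34
  cabin 4: 34 = 34
  cabin 5: 23 + 17 = 40
  cabin 6: 22 + 16 = 38
This matches the lower bound, so 6 is optimal.

6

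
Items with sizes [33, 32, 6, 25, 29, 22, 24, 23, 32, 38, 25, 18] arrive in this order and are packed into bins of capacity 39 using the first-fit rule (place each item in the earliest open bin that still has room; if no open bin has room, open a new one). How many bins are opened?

11

  33 → bin 1 (new)  [load 33/39]
  32 → bin 2 (new)  [load 32/39]
  6 → bin 1  [load 39/39]
  25 → bin 3 (new)  [load 25/39]
  29 → bin 4 (new)  [load 29/39]
  22 → bin 5 (new)  [load 22/39]
  24 → bin 6 (new)  [load 24/39]
  23 → bin 7 (new)  [load 23/39]
  32 → bin 8 (new)  [load 32/39]
  38 → bin 9 (new)  [load 38/39]
  25 → bin 10 (new)  [load 25/39]
  18 → bin 11 (new)  [load 18/39]
11 bins opened.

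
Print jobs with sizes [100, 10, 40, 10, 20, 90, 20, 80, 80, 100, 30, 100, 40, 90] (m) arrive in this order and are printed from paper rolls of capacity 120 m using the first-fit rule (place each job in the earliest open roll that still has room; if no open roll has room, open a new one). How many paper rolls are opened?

8

  100 → roll 1 (new)  [load 100/120]
  10 → roll 1  [load 110/120]
  40 → roll 2 (new)  [load 40/120]
  10 → roll 1  [load 120/120]
  20 → roll 2  [load 60/120]
  90 → roll 3 (new)  [load 90/120]
  20 → roll 2  [load 80/120]
  80 → roll 4 (new)  [load 80/120]
  80 → roll 5 (new)  [load 80/120]
  100 → roll 6 (new)  [load 100/120]
  30 → roll 2  [load 110/120]
  100 → roll 7 (new)  [load 100/120]
  40 → roll 4  [load 120/120]
  90 → roll 8 (new)  [load 90/120]
8 paper rolls opened.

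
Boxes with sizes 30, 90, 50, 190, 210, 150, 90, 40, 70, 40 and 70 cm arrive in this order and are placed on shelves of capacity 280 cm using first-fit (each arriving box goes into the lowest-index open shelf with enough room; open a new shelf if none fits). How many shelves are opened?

4

  30 → shelf 1 (new)  [load 30/280]
  90 → shelf 1  [load 120/280]
  50 → shelf 1  [load 170/280]
  190 → shelf 2 (new)  [load 190/280]
  210 → shelf 3 (new)  [load 210/280]
  150 → shelf 4 (new)  [load 150/280]
  90 → shelf 1  [load 260/280]
  40 → shelf 2  [load 230/280]
  70 → shelf 3  [load 280/280]
  40 → shelf 2  [load 270/280]
  70 → shelf 4  [load 220/280]
4 shelves opened.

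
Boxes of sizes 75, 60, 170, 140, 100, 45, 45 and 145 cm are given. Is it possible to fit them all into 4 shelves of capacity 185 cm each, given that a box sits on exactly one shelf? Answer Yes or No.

Total = 780 cm; ⌈780/185⌉ = 5.
At least 5 shelves are required, but only 4 are allowed.

No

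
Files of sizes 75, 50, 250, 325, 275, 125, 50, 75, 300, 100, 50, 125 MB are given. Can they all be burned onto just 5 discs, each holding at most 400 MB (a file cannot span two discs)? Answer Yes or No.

Yes

A valid assignment using 5 discs:
  disc 1: 325 + 75 = 400
  disc 2: 300 + 100 = 400
  disc 3: 275 + 125 = 400
  disc 4: 250 + 125 = 375
  disc 5: 75 + 50 + 50 + 50 = 225
Every load is within 400 MB, so 5 discs suffice.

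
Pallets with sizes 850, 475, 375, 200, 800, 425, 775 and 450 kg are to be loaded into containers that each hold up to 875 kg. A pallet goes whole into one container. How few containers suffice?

6

Total = 850 + 800 + 775 + 475 + 450 + 425 + 375 + 200 = 4350 kg.
Lower bound: ⌈4350/875⌉ = 5 containers.
A packing using 6 containers:
  container 1: 850 = 850
  container 2: 800 = 800
  container 3: 775 = 775
  container 4: 475 + 375 = 850
  container 5: 450 + 425 = 875
  container 6: 200 = 200
No arrangement into 5 containers stays within capacity, so 6 is optimal.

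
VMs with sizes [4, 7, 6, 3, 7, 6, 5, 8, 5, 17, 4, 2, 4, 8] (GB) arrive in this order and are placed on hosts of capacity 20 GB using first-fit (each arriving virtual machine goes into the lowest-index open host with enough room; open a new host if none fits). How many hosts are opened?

5

  4 → host 1 (new)  [load 4/20]
  7 → host 1  [load 11/20]
  6 → host 1  [load 17/20]
  3 → host 1  [load 20/20]
  7 → host 2 (new)  [load 7/20]
  6 → host 2  [load 13/20]
  5 → host 2  [load 18/20]
  8 → host 3 (new)  [load 8/20]
  5 → host 3  [load 13/20]
  17 → host 4 (new)  [load 17/20]
  4 → host 3  [load 17/20]
  2 → host 2  [load 20/20]
  4 → host 5 (new)  [load 4/20]
  8 → host 5  [load 12/20]
5 hosts opened.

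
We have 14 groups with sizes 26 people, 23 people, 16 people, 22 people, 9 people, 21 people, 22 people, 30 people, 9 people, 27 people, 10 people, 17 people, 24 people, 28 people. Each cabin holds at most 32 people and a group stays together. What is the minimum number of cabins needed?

Total = 30 + 28 + 27 + 26 + 24 + 23 + 22 + 22 + 21 + 17 + 16 + 10 + 9 + 9 = 284 people.
Lower bound: ⌈284/32⌉ = 9 cabins.
Also, 10 groups each exceed 16 people, and no two of those can share a cabin, so at least 10 cabins are needed.
A packing using 11 cabins:
  cabin 1: 30 = 30
  cabin 2: 28 = 28
  cabin 3: 27 = 27
  cabin 4: 26 = 26
  cabin 5: 24 = 24
  cabin 6: 23 + 9 = 32
  cabin 7: 22 + 10 = 32
  cabin 8: 22 + 9 = 31
  cabin 9: 21 = 21
  cabin 10: 17 = 17
  cabin 11: 16 = 16
No arrangement into 10 cabins stays within capacity, so 11 is optimal.

11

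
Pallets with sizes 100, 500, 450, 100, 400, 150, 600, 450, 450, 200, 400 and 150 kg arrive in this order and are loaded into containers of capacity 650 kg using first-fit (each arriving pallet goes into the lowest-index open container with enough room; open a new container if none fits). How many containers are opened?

7

  100 → container 1 (new)  [load 100/650]
  500 → container 1  [load 600/650]
  450 → container 2 (new)  [load 450/650]
  100 → container 2  [load 550/650]
  400 → container 3 (new)  [load 400/650]
  150 → container 3  [load 550/650]
  600 → container 4 (new)  [load 600/650]
  450 → container 5 (new)  [load 450/650]
  450 → container 6 (new)  [load 450/650]
  200 → container 5  [load 650/650]
  400 → container 7 (new)  [load 400/650]
  150 → container 6  [load 600/650]
7 containers opened.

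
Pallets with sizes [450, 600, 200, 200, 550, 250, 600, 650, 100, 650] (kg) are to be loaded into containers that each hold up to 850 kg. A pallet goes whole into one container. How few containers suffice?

Total = 650 + 650 + 600 + 600 + 550 + 450 + 250 + 200 + 200 + 100 = 4250 kg.
Lower bound: ⌈4250/850⌉ = 5 containers.
Also, 6 pallets each exceed 425 kg, and no two of those can share a container, so at least 6 containers are needed.
A packing using 6 containers:
  container 1: 650 + 200 = 850
  container 2: 650 + 200 = 850
  container 3: 600 + 250 = 850
  container 4: 600 + 100 = 700
  container 5: 550 = 550
  container 6: 450 = 450
This matches the lower bound, so 6 is optimal.

6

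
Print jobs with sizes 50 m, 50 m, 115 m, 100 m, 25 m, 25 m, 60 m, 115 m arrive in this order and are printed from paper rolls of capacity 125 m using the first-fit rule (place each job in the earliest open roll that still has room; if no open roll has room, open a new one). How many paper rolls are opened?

5

  50 → roll 1 (new)  [load 50/125]
  50 → roll 1  [load 100/125]
  115 → roll 2 (new)  [load 115/125]
  100 → roll 3 (new)  [load 100/125]
  25 → roll 1  [load 125/125]
  25 → roll 3  [load 125/125]
  60 → roll 4 (new)  [load 60/125]
  115 → roll 5 (new)  [load 115/125]
5 paper rolls opened.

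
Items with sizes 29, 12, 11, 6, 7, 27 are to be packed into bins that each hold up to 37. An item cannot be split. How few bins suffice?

3

Total = 29 + 27 + 12 + 11 + 7 + 6 = 92.
Lower bound: ⌈92/37⌉ = 3 bins.
A packing using 3 bins:
  bin 1: 29 + 7 = 36
  bin 2: 27 + 6 = 33
  bin 3: 12 + 11 = 23
This matches the lower bound, so 3 is optimal.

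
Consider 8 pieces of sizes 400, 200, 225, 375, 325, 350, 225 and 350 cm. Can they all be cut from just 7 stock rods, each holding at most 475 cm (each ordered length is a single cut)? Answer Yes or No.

Yes

A valid assignment using 7 stock rods:
  stock rod 1: 400 = 400
  stock rod 2: 375 = 375
  stock rod 3: 350 = 350
  stock rod 4: 350 = 350
  stock rod 5: 325 = 325
  stock rod 6: 225 + 225 = 450
  stock rod 7: 200 = 200
Every load is within 475 cm, so 7 stock rods suffice.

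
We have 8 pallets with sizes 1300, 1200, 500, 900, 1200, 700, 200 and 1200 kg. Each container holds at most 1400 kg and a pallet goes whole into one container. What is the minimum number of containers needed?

Total = 1300 + 1200 + 1200 + 1200 + 900 + 700 + 500 + 200 = 7200 kg.
Lower bound: ⌈7200/1400⌉ = 6 containers.
A packing using 6 containers:
  container 1: 1300 = 1300
  container 2: 1200 + 200 = 1400
  container 3: 1200 = 1200
  container 4: 1200 = 1200
  container 5: 900 + 500 = 1400
  container 6: 700 = 700
This matches the lower bound, so 6 is optimal.

6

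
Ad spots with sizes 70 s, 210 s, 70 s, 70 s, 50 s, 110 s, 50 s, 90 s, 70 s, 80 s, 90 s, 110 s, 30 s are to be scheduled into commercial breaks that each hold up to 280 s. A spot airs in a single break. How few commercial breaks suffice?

4

Total = 210 + 110 + 110 + 90 + 90 + 80 + 70 + 70 + 70 + 70 + 50 + 50 + 30 = 1100 s.
Lower bound: ⌈1100/280⌉ = 4 commercial breaks.
A packing using 4 commercial breaks:
  break 1: 210 + 70 = 280
  break 2: 110 + 110 + 50 = 270
  break 3: 90 + 90 + 70 + 30 = 280
  break 4: 80 + 70 + 70 + 50 = 270
This matches the lower bound, so 4 is optimal.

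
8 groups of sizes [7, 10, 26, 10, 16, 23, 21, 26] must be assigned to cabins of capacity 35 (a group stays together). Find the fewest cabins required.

Total = 26 + 26 + 23 + 21 + 16 + 10 + 10 + 7 = 139.
Lower bound: ⌈139/35⌉ = 4 cabins.
A packing using 5 cabins:
  cabin 1: 26 + 7 = 33
  cabin 2: 26 = 26
  cabin 3: 23 + 10 = 33
  cabin 4: 21 + 10 = 31
  cabin 5: 16 = 16
No arrangement into 4 cabins stays within capacity, so 5 is optimal.

5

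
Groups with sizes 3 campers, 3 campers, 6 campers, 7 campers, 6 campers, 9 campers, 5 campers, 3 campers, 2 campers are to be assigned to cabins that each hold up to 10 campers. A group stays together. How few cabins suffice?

5

Total = 9 + 7 + 6 + 6 + 5 + 3 + 3 + 3 + 2 = 44 campers.
Lower bound: ⌈44/10⌉ = 5 cabins.
A packing using 5 cabins:
  cabin 1: 9 = 9
  cabin 2: 7 + 3 = 10
  cabin 3: 6 + 3 = 9
  cabin 4: 6 + 3 = 9
  cabin 5: 5 + 2 = 7
This matches the lower bound, so 5 is optimal.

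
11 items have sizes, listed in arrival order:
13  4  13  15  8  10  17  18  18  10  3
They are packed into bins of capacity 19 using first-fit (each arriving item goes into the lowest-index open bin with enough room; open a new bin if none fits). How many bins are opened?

8

  13 → bin 1 (new)  [load 13/19]
  4 → bin 1  [load 17/19]
  13 → bin 2 (new)  [load 13/19]
  15 → bin 3 (new)  [load 15/19]
  8 → bin 4 (new)  [load 8/19]
  10 → bin 4  [load 18/19]
  17 → bin 5 (new)  [load 17/19]
  18 → bin 6 (new)  [load 18/19]
  18 → bin 7 (new)  [load 18/19]
  10 → bin 8 (new)  [load 10/19]
  3 → bin 2  [load 16/19]
8 bins opened.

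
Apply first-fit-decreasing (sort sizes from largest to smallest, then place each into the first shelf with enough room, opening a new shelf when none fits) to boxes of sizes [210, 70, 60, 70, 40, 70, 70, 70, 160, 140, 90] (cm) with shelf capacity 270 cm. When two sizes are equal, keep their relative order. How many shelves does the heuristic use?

Sorted descending: 210, 160, 140, 90, 70, 70, 70, 70, 70, 60, 40.
  210 → shelf 1 (new)  [load 210/270]
  160 → shelf 2 (new)  [load 160/270]
  140 → shelf 3 (new)  [load 140/270]
  90 → shelf 2  [load 250/270]
  70 → shelf 3  [load 210/270]
  70 → shelf 4 (new)  [load 70/270]
  70 → shelf 4  [load 140/270]
  70 → shelf 4  [load 210/270]
  70 → shelf 5 (new)  [load 70/270]
  60 → shelf 1  [load 270/270]
  40 → shelf 3  [load 250/270]
5 shelves opened.

5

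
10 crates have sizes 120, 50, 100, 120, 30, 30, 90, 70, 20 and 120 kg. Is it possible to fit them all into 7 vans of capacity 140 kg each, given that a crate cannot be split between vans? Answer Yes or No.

A valid assignment using 6 vans:
  van 1: 120 + 20 = 140
  van 2: 120 = 120
  van 3: 120 = 120
  van 4: 100 + 30 = 130
  van 5: 90 + 50 = 140
  van 6: 70 + 30 = 100
That uses only 6 ≤ 7, so 7 vans are enough.

Yes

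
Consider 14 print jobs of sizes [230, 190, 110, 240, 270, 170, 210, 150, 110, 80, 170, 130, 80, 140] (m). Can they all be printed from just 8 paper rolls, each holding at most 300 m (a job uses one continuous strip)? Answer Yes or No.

No

Total = 2280 m; ⌈2280/300⌉ = 8.
The bound of 8 does not rule out 8, but exhaustive search shows no assignment into 8 paper rolls of capacity 300 m exists — the minimum is 9.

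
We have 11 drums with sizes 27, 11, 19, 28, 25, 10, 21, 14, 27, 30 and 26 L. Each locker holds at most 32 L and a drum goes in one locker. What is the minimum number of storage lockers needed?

9

Total = 30 + 28 + 27 + 27 + 26 + 25 + 21 + 19 + 14 + 11 + 10 = 238 L.
Lower bound: ⌈238/32⌉ = 8 storage lockers.
A packing using 9 storage lockers:
  locker 1: 30 = 30
  locker 2: 28 = 28
  locker 3: 27 = 27
  locker 4: 27 = 27
  locker 5: 26 = 26
  locker 6: 25 = 25
  locker 7: 21 + 11 = 32
  locker 8: 19 + 10 = 29
  locker 9: 14 = 14
No arrangement into 8 storage lockers stays within capacity, so 9 is optimal.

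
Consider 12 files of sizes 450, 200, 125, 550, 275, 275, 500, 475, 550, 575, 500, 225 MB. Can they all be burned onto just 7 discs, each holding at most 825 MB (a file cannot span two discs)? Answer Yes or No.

A valid assignment using 7 discs:
  disc 1: 575 + 225 = 800
  disc 2: 550 + 275 = 825
  disc 3: 550 + 275 = 825
  disc 4: 500 + 200 + 125 = 825
  disc 5: 500 = 500
  disc 6: 475 = 475
  disc 7: 450 = 450
Every load is within 825 MB, so 7 discs suffice.

Yes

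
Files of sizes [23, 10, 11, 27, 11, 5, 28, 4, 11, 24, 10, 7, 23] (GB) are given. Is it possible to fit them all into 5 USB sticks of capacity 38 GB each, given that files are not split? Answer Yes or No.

No

Total = 194 GB; ⌈194/38⌉ = 6.
At least 6 USB sticks are required, but only 5 are allowed.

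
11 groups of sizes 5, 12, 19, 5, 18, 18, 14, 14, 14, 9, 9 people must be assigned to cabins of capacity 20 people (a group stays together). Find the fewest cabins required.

8

Total = 19 + 18 + 18 + 14 + 14 + 14 + 12 + 9 + 9 + 5 + 5 = 137 people.
Lower bound: ⌈137/20⌉ = 7 cabins.
A packing using 8 cabins:
  cabin 1: 19 = 19
  cabin 2: 18 = 18
  cabin 3: 18 = 18
  cabin 4: 14 + 5 = 19
  cabin 5: 14 + 5 = 19
  cabin 6: 14 = 14
  cabin 7: 12 = 12
  cabin 8: 9 + 9 = 18
No arrangement into 7 cabins stays within capacity, so 8 is optimal.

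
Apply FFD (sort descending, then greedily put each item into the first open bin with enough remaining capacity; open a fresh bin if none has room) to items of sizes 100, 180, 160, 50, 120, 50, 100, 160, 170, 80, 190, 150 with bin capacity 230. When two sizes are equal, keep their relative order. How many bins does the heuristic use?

8

Sorted descending: 190, 180, 170, 160, 160, 150, 120, 100, 100, 80, 50, 50.
  190 → bin 1 (new)  [load 190/230]
  180 → bin 2 (new)  [load 180/230]
  170 → bin 3 (new)  [load 170/230]
  160 → bin 4 (new)  [load 160/230]
  160 → bin 5 (new)  [load 160/230]
  150 → bin 6 (new)  [load 150/230]
  120 → bin 7 (new)  [load 120/230]
  100 → bin 7  [load 220/230]
  100 → bin 8 (new)  [load 100/230]
  80 → bin 6  [load 230/230]
  50 → bin 2  [load 230/230]
  50 → bin 3  [load 220/230]
8 bins opened.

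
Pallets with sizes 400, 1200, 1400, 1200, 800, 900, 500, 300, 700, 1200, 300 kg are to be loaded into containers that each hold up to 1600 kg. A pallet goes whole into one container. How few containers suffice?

6

Total = 1400 + 1200 + 1200 + 1200 + 900 + 800 + 700 + 500 + 400 + 300 + 300 = 8900 kg.
Lower bound: ⌈8900/1600⌉ = 6 containers.
A packing using 6 containers:
  container 1: 1400 = 1400
  container 2: 1200 + 400 = 1600
  container 3: 1200 + 300 = 1500
  container 4: 1200 + 300 = 1500
  container 5: 900 + 700 = 1600
  container 6: 800 + 500 = 1300
This matches the lower bound, so 6 is optimal.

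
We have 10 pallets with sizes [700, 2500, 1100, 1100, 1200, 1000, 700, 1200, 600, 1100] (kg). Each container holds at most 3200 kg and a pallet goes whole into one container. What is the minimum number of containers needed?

Total = 2500 + 1200 + 1200 + 1100 + 1100 + 1100 + 1000 + 700 + 700 + 600 = 11200 kg.
Lower bound: ⌈11200/3200⌉ = 4 containers.
A packing using 4 containers:
  container 1: 2500 + 700 = 3200
  container 2: 1200 + 1200 + 700 = 3100
  container 3: 1100 + 1100 + 1000 = 3200
  container 4: 1100 + 600 = 1700
This matches the lower bound, so 4 is optimal.

4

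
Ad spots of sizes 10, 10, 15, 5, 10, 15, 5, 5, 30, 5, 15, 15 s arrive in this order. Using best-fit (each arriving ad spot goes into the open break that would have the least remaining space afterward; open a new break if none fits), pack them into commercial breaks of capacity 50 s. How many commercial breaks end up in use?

  10 → break 1 (new)  [load 10/50]
  10 → break 1  [load 20/50]
  15 → break 1  [load 35/50]
  5 → break 1  [load 40/50]
  10 → break 1  [load 50/50]
  15 → break 2 (new)  [load 15/50]
  5 → break 2  [load 20/50]
  5 → break 2  [load 25/50]
  30 → break 3 (new)  [load 30/50]
  5 → break 3  [load 35/50]
  15 → break 3  [load 50/50]
  15 → break 2  [load 40/50]
3 commercial breaks opened.

3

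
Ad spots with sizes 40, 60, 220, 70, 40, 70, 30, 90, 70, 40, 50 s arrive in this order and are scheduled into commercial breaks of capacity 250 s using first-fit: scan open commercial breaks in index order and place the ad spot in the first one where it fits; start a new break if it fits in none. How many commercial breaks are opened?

  40 → break 1 (new)  [load 40/250]
  60 → break 1  [load 100/250]
  220 → break 2 (new)  [load 220/250]
  70 → break 1  [load 170/250]
  40 → break 1  [load 210/250]
  70 → break 3 (new)  [load 70/250]
  30 → break 1  [load 240/250]
  90 → break 3  [load 160/250]
  70 → break 3  [load 230/250]
  40 → break 4 (new)  [load 40/250]
  50 → break 4  [load 90/250]
4 commercial breaks opened.

4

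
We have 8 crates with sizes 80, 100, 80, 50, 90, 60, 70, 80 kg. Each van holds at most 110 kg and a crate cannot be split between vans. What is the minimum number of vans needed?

7

Total = 100 + 90 + 80 + 80 + 80 + 70 + 60 + 50 = 610 kg.
Lower bound: ⌈610/110⌉ = 6 vans.
Also, 7 crates each exceed 55 kg, and no two of those can share a van, so at least 7 vans are needed.
A packing using 7 vans:
  van 1: 100 = 100
  van 2: 90 = 90
  van 3: 80 = 80
  van 4: 80 = 80
  van 5: 80 = 80
  van 6: 70 = 70
  van 7: 60 + 50 = 110
This matches the lower bound, so 7 is optimal.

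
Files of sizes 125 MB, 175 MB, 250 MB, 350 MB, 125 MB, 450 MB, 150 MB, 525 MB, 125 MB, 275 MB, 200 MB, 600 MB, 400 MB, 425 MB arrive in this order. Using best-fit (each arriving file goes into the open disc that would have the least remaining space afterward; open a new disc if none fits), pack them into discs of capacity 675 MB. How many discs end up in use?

  125 → disc 1 (new)  [load 125/675]
  175 → disc 1  [load 300/675]
  250 → disc 1  [load 550/675]
  350 → disc 2 (new)  [load 350/675]
  125 → disc 1  [load 675/675]
  450 → disc 3 (new)  [load 450/675]
  150 → disc 3  [load 600/675]
  525 → disc 4 (new)  [load 525/675]
  125 → disc 4  [load 650/675]
  275 → disc 2  [load 625/675]
  200 → disc 5 (new)  [load 200/675]
  600 → disc 6 (new)  [load 600/675]
  400 → disc 5  [load 600/675]
  425 → disc 7 (new)  [load 425/675]
7 discs opened.

7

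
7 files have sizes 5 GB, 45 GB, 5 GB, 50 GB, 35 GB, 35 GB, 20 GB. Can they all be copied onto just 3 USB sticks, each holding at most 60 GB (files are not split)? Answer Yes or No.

No

Total = 195 GB; ⌈195/60⌉ = 4.
At least 4 USB sticks are required, but only 3 are allowed.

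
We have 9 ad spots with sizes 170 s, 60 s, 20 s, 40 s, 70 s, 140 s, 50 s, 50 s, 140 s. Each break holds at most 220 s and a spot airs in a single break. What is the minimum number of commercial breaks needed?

Total = 170 + 140 + 140 + 70 + 60 + 50 + 50 + 40 + 20 = 740 s.
Lower bound: ⌈740/220⌉ = 4 commercial breaks.
A packing using 4 commercial breaks:
  break 1: 170 + 50 = 220
  break 2: 140 + 70 = 210
  break 3: 140 + 60 + 20 = 220
  break 4: 50 + 40 = 90
This matches the lower bound, so 4 is optimal.

4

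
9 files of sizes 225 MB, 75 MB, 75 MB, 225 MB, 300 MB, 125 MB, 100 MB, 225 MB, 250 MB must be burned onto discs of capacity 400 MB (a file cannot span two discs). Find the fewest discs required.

Total = 300 + 250 + 225 + 225 + 225 + 125 + 100 + 75 + 75 = 1600 MB.
Lower bound: ⌈1600/400⌉ = 4 discs.
Also, 5 files each exceed 200 MB, and no two of those can share a disc, so at least 5 discs are needed.
A packing using 5 discs:
  disc 1: 300 + 100 = 400
  disc 2: 250 + 125 = 375
  disc 3: 225 + 75 + 75 = 375
  disc 4: 225 = 225
  disc 5: 225 = 225
This matches the lower bound, so 5 is optimal.

5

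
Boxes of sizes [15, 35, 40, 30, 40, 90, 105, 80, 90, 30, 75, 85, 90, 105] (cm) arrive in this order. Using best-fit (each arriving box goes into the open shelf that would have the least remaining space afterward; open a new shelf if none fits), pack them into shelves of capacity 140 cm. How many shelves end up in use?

9

  15 → shelf 1 (new)  [load 15/140]
  35 → shelf 1  [load 50/140]
  40 → shelf 1  [load 90/140]
  30 → shelf 1  [load 120/140]
  40 → shelf 2 (new)  [load 40/140]
  90 → shelf 2  [load 130/140]
  105 → shelf 3 (new)  [load 105/140]
  80 → shelf 4 (new)  [load 80/140]
  90 → shelf 5 (new)  [load 90/140]
  30 → shelf 3  [load 135/140]
  75 → shelf 6 (new)  [load 75/140]
  85 → shelf 7 (new)  [load 85/140]
  90 → shelf 8 (new)  [load 90/140]
  105 → shelf 9 (new)  [load 105/140]
9 shelves opened.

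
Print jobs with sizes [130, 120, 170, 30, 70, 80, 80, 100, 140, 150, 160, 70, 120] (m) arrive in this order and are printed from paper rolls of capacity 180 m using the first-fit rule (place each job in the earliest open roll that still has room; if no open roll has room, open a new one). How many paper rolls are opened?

  130 → roll 1 (new)  [load 130/180]
  120 → roll 2 (new)  [load 120/180]
  170 → roll 3 (new)  [load 170/180]
  30 → roll 1  [load 160/180]
  70 → roll 4 (new)  [load 70/180]
  80 → roll 4  [load 150/180]
  80 → roll 5 (new)  [load 80/180]
  100 → roll 5  [load 180/180]
  140 → roll 6 (new)  [load 140/180]
  150 → roll 7 (new)  [load 150/180]
  160 → roll 8 (new)  [load 160/180]
  70 → roll 9 (new)  [load 70/180]
  120 → roll 10 (new)  [load 120/180]
10 paper rolls opened.

10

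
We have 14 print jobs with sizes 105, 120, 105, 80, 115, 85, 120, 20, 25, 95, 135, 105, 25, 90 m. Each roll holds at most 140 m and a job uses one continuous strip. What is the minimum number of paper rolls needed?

11

Total = 135 + 120 + 120 + 115 + 105 + 105 + 105 + 95 + 90 + 85 + 80 + 25 + 25 + 20 = 1225 m.
Lower bound: ⌈1225/140⌉ = 9 paper rolls.
Also, 11 print jobs each exceed 70 m, and no two of those can share a roll, so at least 11 paper rolls are needed.
A packing using 11 paper rolls:
  roll 1: 135 = 135
  roll 2: 120 + 20 = 140
  roll 3: 120 = 120
  roll 4: 115 + 25 = 140
  roll 5: 105 + 25 = 130
  roll 6: 105 = 105
  roll 7: 105 = 105
  roll 8: 95 = 95
  roll 9: 90 = 90
  roll 10: 85 = 85
  roll 11: 80 = 80
This matches the lower bound, so 11 is optimal.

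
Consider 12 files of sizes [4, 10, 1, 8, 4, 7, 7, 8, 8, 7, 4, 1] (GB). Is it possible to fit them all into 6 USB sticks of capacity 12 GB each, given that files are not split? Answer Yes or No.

No

Total = 69 GB; ⌈69/12⌉ = 6.
7 files each exceed half the capacity and cannot share a USB stick, forcing at least 7 USB sticks.
At least 7 USB sticks are required, but only 6 are allowed.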